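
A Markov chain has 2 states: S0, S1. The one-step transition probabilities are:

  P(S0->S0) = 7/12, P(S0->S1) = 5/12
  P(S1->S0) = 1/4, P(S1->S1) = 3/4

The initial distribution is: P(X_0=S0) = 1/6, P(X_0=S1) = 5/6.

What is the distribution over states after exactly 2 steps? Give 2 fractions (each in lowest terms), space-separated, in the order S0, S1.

Propagating the distribution step by step (d_{t+1} = d_t * P):
d_0 = (S0=1/6, S1=5/6)
  d_1[S0] = 1/6*7/12 + 5/6*1/4 = 11/36
  d_1[S1] = 1/6*5/12 + 5/6*3/4 = 25/36
d_1 = (S0=11/36, S1=25/36)
  d_2[S0] = 11/36*7/12 + 25/36*1/4 = 19/54
  d_2[S1] = 11/36*5/12 + 25/36*3/4 = 35/54
d_2 = (S0=19/54, S1=35/54)

Answer: 19/54 35/54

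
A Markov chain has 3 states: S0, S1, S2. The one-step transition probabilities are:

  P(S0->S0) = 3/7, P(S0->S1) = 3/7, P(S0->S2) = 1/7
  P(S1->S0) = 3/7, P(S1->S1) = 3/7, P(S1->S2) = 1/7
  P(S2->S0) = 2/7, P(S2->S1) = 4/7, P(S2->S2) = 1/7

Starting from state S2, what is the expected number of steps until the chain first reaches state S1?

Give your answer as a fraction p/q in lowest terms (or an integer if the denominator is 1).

Let h_i = expected steps to first reach S1 from state i.
Boundary: h_S1 = 0.
First-step equations for the other states:
  h_S0 = 1 + 3/7*h_S0 + 3/7*h_S1 + 1/7*h_S2
  h_S2 = 1 + 2/7*h_S0 + 4/7*h_S1 + 1/7*h_S2

Substituting h_S1 = 0 and rearranging gives the linear system (I - Q) h = 1:
  [4/7, -1/7] . (h_S0, h_S2) = 1
  [-2/7, 6/7] . (h_S0, h_S2) = 1

Solving yields:
  h_S0 = 49/22
  h_S2 = 21/11

Starting state is S2, so the expected hitting time is h_S2 = 21/11.

Answer: 21/11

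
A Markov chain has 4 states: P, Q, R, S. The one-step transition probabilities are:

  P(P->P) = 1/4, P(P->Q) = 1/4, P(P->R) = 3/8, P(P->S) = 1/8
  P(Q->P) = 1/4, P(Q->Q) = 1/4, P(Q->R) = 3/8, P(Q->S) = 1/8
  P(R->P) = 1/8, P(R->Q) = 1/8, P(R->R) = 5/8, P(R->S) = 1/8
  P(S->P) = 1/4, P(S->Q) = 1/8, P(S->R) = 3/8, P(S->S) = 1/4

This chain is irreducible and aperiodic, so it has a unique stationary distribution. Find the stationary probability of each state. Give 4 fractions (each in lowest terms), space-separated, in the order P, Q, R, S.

Answer: 3/16 19/112 1/2 1/7

Derivation:
The stationary distribution satisfies pi = pi * P, i.e.:
  pi_P = 1/4*pi_P + 1/4*pi_Q + 1/8*pi_R + 1/4*pi_S
  pi_Q = 1/4*pi_P + 1/4*pi_Q + 1/8*pi_R + 1/8*pi_S
  pi_R = 3/8*pi_P + 3/8*pi_Q + 5/8*pi_R + 3/8*pi_S
  pi_S = 1/8*pi_P + 1/8*pi_Q + 1/8*pi_R + 1/4*pi_S
with normalization: pi_P + pi_Q + pi_R + pi_S = 1.

Using the first 3 balance equations plus normalization, the linear system A*pi = b is:
  [-3/4, 1/4, 1/8, 1/4] . pi = 0
  [1/4, -3/4, 1/8, 1/8] . pi = 0
  [3/8, 3/8, -3/8, 3/8] . pi = 0
  [1, 1, 1, 1] . pi = 1

Solving yields:
  pi_P = 3/16
  pi_Q = 19/112
  pi_R = 1/2
  pi_S = 1/7

Verification (pi * P):
  3/16*1/4 + 19/112*1/4 + 1/2*1/8 + 1/7*1/4 = 3/16 = pi_P  (ok)
  3/16*1/4 + 19/112*1/4 + 1/2*1/8 + 1/7*1/8 = 19/112 = pi_Q  (ok)
  3/16*3/8 + 19/112*3/8 + 1/2*5/8 + 1/7*3/8 = 1/2 = pi_R  (ok)
  3/16*1/8 + 19/112*1/8 + 1/2*1/8 + 1/7*1/4 = 1/7 = pi_S  (ok)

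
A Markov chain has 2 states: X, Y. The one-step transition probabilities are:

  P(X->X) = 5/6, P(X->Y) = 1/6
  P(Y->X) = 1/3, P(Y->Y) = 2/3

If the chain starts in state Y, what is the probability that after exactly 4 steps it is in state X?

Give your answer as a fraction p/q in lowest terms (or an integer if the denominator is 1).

Computing P^4 by repeated multiplication:
P^1 =
  X: [5/6, 1/6]
  Y: [1/3, 2/3]
P^2 =
  X: [3/4, 1/4]
  Y: [1/2, 1/2]
P^3 =
  X: [17/24, 7/24]
  Y: [7/12, 5/12]
P^4 =
  X: [11/16, 5/16]
  Y: [5/8, 3/8]

(P^4)[Y -> X] = 5/8

Answer: 5/8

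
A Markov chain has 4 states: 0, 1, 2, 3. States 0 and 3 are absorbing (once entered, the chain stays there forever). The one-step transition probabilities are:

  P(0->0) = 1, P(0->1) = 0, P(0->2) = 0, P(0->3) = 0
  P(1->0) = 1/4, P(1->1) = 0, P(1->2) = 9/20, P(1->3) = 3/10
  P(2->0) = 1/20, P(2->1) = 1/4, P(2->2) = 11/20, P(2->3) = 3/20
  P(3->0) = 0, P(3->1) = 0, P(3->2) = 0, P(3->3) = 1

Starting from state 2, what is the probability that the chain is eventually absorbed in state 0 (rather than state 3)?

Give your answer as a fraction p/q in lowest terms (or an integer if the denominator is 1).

Answer: 1/3

Derivation:
Let a_i = P(absorbed in 0 | start in state i).
Boundary conditions: a_0 = 1, a_3 = 0.
For each transient state i, a_i = sum_j P(i->j) * a_j:
  a_1 = 1/4*a_0 + 0*a_1 + 9/20*a_2 + 3/10*a_3
  a_2 = 1/20*a_0 + 1/4*a_1 + 11/20*a_2 + 3/20*a_3

Substituting a_0 = 1 and a_3 = 0, rearrange to (I - Q) a = r where r[i] = P(i -> 0):
  [1, -9/20] . (a_1, a_2) = 1/4
  [-1/4, 9/20] . (a_1, a_2) = 1/20

Solving yields:
  a_1 = 2/5
  a_2 = 1/3

Starting state is 2, so the absorption probability is a_2 = 1/3.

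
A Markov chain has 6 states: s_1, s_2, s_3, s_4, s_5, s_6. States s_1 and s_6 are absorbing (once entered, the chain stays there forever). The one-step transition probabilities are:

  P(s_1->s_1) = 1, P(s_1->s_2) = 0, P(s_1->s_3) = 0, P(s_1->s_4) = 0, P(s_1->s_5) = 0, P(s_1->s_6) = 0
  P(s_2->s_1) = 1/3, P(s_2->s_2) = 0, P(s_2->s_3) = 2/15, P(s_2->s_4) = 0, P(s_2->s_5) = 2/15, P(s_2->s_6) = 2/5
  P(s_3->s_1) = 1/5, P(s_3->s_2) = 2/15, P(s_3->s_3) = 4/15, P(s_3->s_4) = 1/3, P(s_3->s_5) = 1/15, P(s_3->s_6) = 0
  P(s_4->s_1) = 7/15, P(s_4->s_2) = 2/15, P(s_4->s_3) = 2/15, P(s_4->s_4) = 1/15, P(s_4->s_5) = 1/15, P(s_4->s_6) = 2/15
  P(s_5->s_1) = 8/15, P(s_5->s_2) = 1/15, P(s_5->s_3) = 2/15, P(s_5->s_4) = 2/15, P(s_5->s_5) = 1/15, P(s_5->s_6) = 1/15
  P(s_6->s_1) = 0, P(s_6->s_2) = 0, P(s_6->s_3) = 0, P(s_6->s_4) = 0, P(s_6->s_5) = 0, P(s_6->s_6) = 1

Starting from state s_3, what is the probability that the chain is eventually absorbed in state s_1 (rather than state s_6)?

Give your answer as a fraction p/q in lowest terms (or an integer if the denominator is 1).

Let a_i = P(absorbed in s_1 | start in state i).
Boundary conditions: a_s_1 = 1, a_s_6 = 0.
For each transient state i, a_i = sum_j P(i->j) * a_j:
  a_s_2 = 1/3*a_s_1 + 0*a_s_2 + 2/15*a_s_3 + 0*a_s_4 + 2/15*a_s_5 + 2/5*a_s_6
  a_s_3 = 1/5*a_s_1 + 2/15*a_s_2 + 4/15*a_s_3 + 1/3*a_s_4 + 1/15*a_s_5 + 0*a_s_6
  a_s_4 = 7/15*a_s_1 + 2/15*a_s_2 + 2/15*a_s_3 + 1/15*a_s_4 + 1/15*a_s_5 + 2/15*a_s_6
  a_s_5 = 8/15*a_s_1 + 1/15*a_s_2 + 2/15*a_s_3 + 2/15*a_s_4 + 1/15*a_s_5 + 1/15*a_s_6

Substituting a_s_1 = 1 and a_s_6 = 0, rearrange to (I - Q) a = r where r[i] = P(i -> s_1):
  [1, -2/15, 0, -2/15] . (a_s_2, a_s_3, a_s_4, a_s_5) = 1/3
  [-2/15, 11/15, -1/3, -1/15] . (a_s_2, a_s_3, a_s_4, a_s_5) = 1/5
  [-2/15, -2/15, 14/15, -1/15] . (a_s_2, a_s_3, a_s_4, a_s_5) = 7/15
  [-1/15, -2/15, -2/15, 14/15] . (a_s_2, a_s_3, a_s_4, a_s_5) = 8/15

Solving yields:
  a_s_2 = 7590/13817
  a_s_3 = 21811/27634
  a_s_4 = 20741/27634
  a_s_5 = 11477/13817

Starting state is s_3, so the absorption probability is a_s_3 = 21811/27634.

Answer: 21811/27634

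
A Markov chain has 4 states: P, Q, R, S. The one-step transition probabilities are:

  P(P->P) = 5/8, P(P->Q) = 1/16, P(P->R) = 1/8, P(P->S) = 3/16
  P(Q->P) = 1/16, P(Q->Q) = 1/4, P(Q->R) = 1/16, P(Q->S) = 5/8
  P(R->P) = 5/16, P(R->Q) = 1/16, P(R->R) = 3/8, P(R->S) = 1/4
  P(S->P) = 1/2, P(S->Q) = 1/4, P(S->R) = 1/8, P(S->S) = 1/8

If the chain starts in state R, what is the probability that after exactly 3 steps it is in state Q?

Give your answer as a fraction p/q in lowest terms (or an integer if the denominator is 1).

Answer: 65/512

Derivation:
Computing P^3 by repeated multiplication:
P^1 =
  P: [5/8, 1/16, 1/8, 3/16]
  Q: [1/16, 1/4, 1/16, 5/8]
  R: [5/16, 1/16, 3/8, 1/4]
  S: [1/2, 1/4, 1/8, 1/8]
P^2 =
  P: [135/256, 7/64, 39/256, 27/128]
  Q: [99/256, 29/128, 1/8, 67/256]
  R: [113/256, 31/256, 55/256, 57/256]
  S: [55/128, 17/128, 9/64, 19/64]
P^3 =
  P: [2005/4096, 251/2048, 5/32, 949/4096]
  Q: [109/256, 631/4096, 291/2048, 1139/4096]
  R: [473/1024, 65/512, 701/4096, 983/4096]
  S: [961/2048, 293/2048, 311/2048, 483/2048]

(P^3)[R -> Q] = 65/512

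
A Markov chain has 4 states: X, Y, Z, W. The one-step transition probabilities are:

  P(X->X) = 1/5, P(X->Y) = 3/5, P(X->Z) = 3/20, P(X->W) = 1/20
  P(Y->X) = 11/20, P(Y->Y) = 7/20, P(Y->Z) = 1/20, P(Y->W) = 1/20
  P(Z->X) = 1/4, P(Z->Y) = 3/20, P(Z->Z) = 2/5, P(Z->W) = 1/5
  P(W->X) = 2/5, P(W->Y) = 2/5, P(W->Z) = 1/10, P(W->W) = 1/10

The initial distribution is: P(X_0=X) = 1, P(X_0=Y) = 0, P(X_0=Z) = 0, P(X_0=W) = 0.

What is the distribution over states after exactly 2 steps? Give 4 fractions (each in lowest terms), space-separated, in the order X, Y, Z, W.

Answer: 171/400 149/400 1/8 3/40

Derivation:
Propagating the distribution step by step (d_{t+1} = d_t * P):
d_0 = (X=1, Y=0, Z=0, W=0)
  d_1[X] = 1*1/5 + 0*11/20 + 0*1/4 + 0*2/5 = 1/5
  d_1[Y] = 1*3/5 + 0*7/20 + 0*3/20 + 0*2/5 = 3/5
  d_1[Z] = 1*3/20 + 0*1/20 + 0*2/5 + 0*1/10 = 3/20
  d_1[W] = 1*1/20 + 0*1/20 + 0*1/5 + 0*1/10 = 1/20
d_1 = (X=1/5, Y=3/5, Z=3/20, W=1/20)
  d_2[X] = 1/5*1/5 + 3/5*11/20 + 3/20*1/4 + 1/20*2/5 = 171/400
  d_2[Y] = 1/5*3/5 + 3/5*7/20 + 3/20*3/20 + 1/20*2/5 = 149/400
  d_2[Z] = 1/5*3/20 + 3/5*1/20 + 3/20*2/5 + 1/20*1/10 = 1/8
  d_2[W] = 1/5*1/20 + 3/5*1/20 + 3/20*1/5 + 1/20*1/10 = 3/40
d_2 = (X=171/400, Y=149/400, Z=1/8, W=3/40)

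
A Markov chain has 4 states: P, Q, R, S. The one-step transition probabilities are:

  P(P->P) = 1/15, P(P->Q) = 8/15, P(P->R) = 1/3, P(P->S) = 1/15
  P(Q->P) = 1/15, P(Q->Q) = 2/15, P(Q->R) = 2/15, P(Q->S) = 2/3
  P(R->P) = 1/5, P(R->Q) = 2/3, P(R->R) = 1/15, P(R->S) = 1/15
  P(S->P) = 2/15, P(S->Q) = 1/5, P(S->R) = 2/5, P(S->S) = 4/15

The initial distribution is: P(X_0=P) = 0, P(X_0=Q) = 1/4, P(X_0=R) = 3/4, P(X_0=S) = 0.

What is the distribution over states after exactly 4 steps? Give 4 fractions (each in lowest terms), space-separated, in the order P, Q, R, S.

Answer: 12229/101250 17111/50625 1811/8100 7147/22500

Derivation:
Propagating the distribution step by step (d_{t+1} = d_t * P):
d_0 = (P=0, Q=1/4, R=3/4, S=0)
  d_1[P] = 0*1/15 + 1/4*1/15 + 3/4*1/5 + 0*2/15 = 1/6
  d_1[Q] = 0*8/15 + 1/4*2/15 + 3/4*2/3 + 0*1/5 = 8/15
  d_1[R] = 0*1/3 + 1/4*2/15 + 3/4*1/15 + 0*2/5 = 1/12
  d_1[S] = 0*1/15 + 1/4*2/3 + 3/4*1/15 + 0*4/15 = 13/60
d_1 = (P=1/6, Q=8/15, R=1/12, S=13/60)
  d_2[P] = 1/6*1/15 + 8/15*1/15 + 1/12*1/5 + 13/60*2/15 = 83/900
  d_2[Q] = 1/6*8/15 + 8/15*2/15 + 1/12*2/3 + 13/60*1/5 = 233/900
  d_2[R] = 1/6*1/3 + 8/15*2/15 + 1/12*1/15 + 13/60*2/5 = 197/900
  d_2[S] = 1/6*1/15 + 8/15*2/3 + 1/12*1/15 + 13/60*4/15 = 43/100
d_2 = (P=83/900, Q=233/900, R=197/900, S=43/100)
  d_3[P] = 83/900*1/15 + 233/900*1/15 + 197/900*1/5 + 43/100*2/15 = 1681/13500
  d_3[Q] = 83/900*8/15 + 233/900*2/15 + 197/900*2/3 + 43/100*1/5 = 4261/13500
  d_3[R] = 83/900*1/3 + 233/900*2/15 + 197/900*1/15 + 43/100*2/5 = 34/135
  d_3[S] = 83/900*1/15 + 233/900*2/3 + 197/900*1/15 + 43/100*4/15 = 77/250
d_3 = (P=1681/13500, Q=4261/13500, R=34/135, S=77/250)
  d_4[P] = 1681/13500*1/15 + 4261/13500*1/15 + 34/135*1/5 + 77/250*2/15 = 12229/101250
  d_4[Q] = 1681/13500*8/15 + 4261/13500*2/15 + 34/135*2/3 + 77/250*1/5 = 17111/50625
  d_4[R] = 1681/13500*1/3 + 4261/13500*2/15 + 34/135*1/15 + 77/250*2/5 = 1811/8100
  d_4[S] = 1681/13500*1/15 + 4261/13500*2/3 + 34/135*1/15 + 77/250*4/15 = 7147/22500
d_4 = (P=12229/101250, Q=17111/50625, R=1811/8100, S=7147/22500)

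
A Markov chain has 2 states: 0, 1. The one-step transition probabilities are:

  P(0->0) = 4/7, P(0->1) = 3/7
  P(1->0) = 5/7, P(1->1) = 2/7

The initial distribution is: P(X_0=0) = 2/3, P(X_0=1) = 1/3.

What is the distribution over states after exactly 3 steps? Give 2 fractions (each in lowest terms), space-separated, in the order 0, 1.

Answer: 643/1029 386/1029

Derivation:
Propagating the distribution step by step (d_{t+1} = d_t * P):
d_0 = (0=2/3, 1=1/3)
  d_1[0] = 2/3*4/7 + 1/3*5/7 = 13/21
  d_1[1] = 2/3*3/7 + 1/3*2/7 = 8/21
d_1 = (0=13/21, 1=8/21)
  d_2[0] = 13/21*4/7 + 8/21*5/7 = 92/147
  d_2[1] = 13/21*3/7 + 8/21*2/7 = 55/147
d_2 = (0=92/147, 1=55/147)
  d_3[0] = 92/147*4/7 + 55/147*5/7 = 643/1029
  d_3[1] = 92/147*3/7 + 55/147*2/7 = 386/1029
d_3 = (0=643/1029, 1=386/1029)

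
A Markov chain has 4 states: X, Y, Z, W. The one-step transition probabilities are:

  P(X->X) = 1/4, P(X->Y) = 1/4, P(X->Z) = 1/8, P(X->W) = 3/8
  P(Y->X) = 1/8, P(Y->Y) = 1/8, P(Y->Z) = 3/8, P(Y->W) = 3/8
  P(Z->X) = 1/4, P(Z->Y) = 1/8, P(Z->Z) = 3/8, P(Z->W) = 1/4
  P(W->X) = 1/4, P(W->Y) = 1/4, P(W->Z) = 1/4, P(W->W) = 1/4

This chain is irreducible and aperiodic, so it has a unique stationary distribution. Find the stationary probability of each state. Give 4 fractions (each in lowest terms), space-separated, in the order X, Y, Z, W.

Answer: 116/513 98/513 16/57 155/513

Derivation:
The stationary distribution satisfies pi = pi * P, i.e.:
  pi_X = 1/4*pi_X + 1/8*pi_Y + 1/4*pi_Z + 1/4*pi_W
  pi_Y = 1/4*pi_X + 1/8*pi_Y + 1/8*pi_Z + 1/4*pi_W
  pi_Z = 1/8*pi_X + 3/8*pi_Y + 3/8*pi_Z + 1/4*pi_W
  pi_W = 3/8*pi_X + 3/8*pi_Y + 1/4*pi_Z + 1/4*pi_W
with normalization: pi_X + pi_Y + pi_Z + pi_W = 1.

Using the first 3 balance equations plus normalization, the linear system A*pi = b is:
  [-3/4, 1/8, 1/4, 1/4] . pi = 0
  [1/4, -7/8, 1/8, 1/4] . pi = 0
  [1/8, 3/8, -5/8, 1/4] . pi = 0
  [1, 1, 1, 1] . pi = 1

Solving yields:
  pi_X = 116/513
  pi_Y = 98/513
  pi_Z = 16/57
  pi_W = 155/513

Verification (pi * P):
  116/513*1/4 + 98/513*1/8 + 16/57*1/4 + 155/513*1/4 = 116/513 = pi_X  (ok)
  116/513*1/4 + 98/513*1/8 + 16/57*1/8 + 155/513*1/4 = 98/513 = pi_Y  (ok)
  116/513*1/8 + 98/513*3/8 + 16/57*3/8 + 155/513*1/4 = 16/57 = pi_Z  (ok)
  116/513*3/8 + 98/513*3/8 + 16/57*1/4 + 155/513*1/4 = 155/513 = pi_W  (ok)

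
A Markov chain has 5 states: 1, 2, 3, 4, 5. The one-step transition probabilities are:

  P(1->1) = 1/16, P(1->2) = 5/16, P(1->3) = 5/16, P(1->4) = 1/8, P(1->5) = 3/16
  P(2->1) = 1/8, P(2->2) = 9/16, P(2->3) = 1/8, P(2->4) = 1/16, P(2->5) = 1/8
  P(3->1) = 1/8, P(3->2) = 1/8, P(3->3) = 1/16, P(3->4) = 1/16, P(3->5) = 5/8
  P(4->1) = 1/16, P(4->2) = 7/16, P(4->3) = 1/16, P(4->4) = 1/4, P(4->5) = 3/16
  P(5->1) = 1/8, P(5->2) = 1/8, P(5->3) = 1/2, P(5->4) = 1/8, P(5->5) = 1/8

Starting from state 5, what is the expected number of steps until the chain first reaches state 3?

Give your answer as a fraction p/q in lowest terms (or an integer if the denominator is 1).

Answer: 1112/339

Derivation:
Let h_i = expected steps to first reach 3 from state i.
Boundary: h_3 = 0.
First-step equations for the other states:
  h_1 = 1 + 1/16*h_1 + 5/16*h_2 + 5/16*h_3 + 1/8*h_4 + 3/16*h_5
  h_2 = 1 + 1/8*h_1 + 9/16*h_2 + 1/8*h_3 + 1/16*h_4 + 1/8*h_5
  h_4 = 1 + 1/16*h_1 + 7/16*h_2 + 1/16*h_3 + 1/4*h_4 + 3/16*h_5
  h_5 = 1 + 1/8*h_1 + 1/8*h_2 + 1/2*h_3 + 1/8*h_4 + 1/8*h_5

Substituting h_3 = 0 and rearranging gives the linear system (I - Q) h = 1:
  [15/16, -5/16, -1/8, -3/16] . (h_1, h_2, h_4, h_5) = 1
  [-1/8, 7/16, -1/16, -1/8] . (h_1, h_2, h_4, h_5) = 1
  [-1/16, -7/16, 3/4, -3/16] . (h_1, h_2, h_4, h_5) = 1
  [-1/8, -1/8, -1/8, 7/8] . (h_1, h_2, h_4, h_5) = 1

Solving yields:
  h_1 = 1424/339
  h_2 = 1768/339
  h_4 = 1880/339
  h_5 = 1112/339

Starting state is 5, so the expected hitting time is h_5 = 1112/339.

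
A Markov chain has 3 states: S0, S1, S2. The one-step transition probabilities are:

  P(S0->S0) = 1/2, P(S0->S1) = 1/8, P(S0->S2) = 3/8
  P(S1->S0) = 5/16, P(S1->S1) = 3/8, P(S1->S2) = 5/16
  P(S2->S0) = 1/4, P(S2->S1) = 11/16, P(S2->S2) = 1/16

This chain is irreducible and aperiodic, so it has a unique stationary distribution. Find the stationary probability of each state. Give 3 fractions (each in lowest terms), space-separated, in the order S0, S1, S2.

Answer: 95/261 32/87 70/261

Derivation:
The stationary distribution satisfies pi = pi * P, i.e.:
  pi_S0 = 1/2*pi_S0 + 5/16*pi_S1 + 1/4*pi_S2
  pi_S1 = 1/8*pi_S0 + 3/8*pi_S1 + 11/16*pi_S2
  pi_S2 = 3/8*pi_S0 + 5/16*pi_S1 + 1/16*pi_S2
with normalization: pi_S0 + pi_S1 + pi_S2 = 1.

Using the first 2 balance equations plus normalization, the linear system A*pi = b is:
  [-1/2, 5/16, 1/4] . pi = 0
  [1/8, -5/8, 11/16] . pi = 0
  [1, 1, 1] . pi = 1

Solving yields:
  pi_S0 = 95/261
  pi_S1 = 32/87
  pi_S2 = 70/261

Verification (pi * P):
  95/261*1/2 + 32/87*5/16 + 70/261*1/4 = 95/261 = pi_S0  (ok)
  95/261*1/8 + 32/87*3/8 + 70/261*11/16 = 32/87 = pi_S1  (ok)
  95/261*3/8 + 32/87*5/16 + 70/261*1/16 = 70/261 = pi_S2  (ok)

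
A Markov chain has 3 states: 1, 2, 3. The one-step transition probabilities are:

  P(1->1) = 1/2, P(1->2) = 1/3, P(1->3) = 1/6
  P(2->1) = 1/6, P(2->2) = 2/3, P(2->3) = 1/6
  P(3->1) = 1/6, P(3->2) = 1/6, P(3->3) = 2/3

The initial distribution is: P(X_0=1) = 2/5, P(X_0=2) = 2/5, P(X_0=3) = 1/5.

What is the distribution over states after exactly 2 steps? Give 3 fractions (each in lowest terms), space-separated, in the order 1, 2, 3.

Answer: 4/15 13/30 3/10

Derivation:
Propagating the distribution step by step (d_{t+1} = d_t * P):
d_0 = (1=2/5, 2=2/5, 3=1/5)
  d_1[1] = 2/5*1/2 + 2/5*1/6 + 1/5*1/6 = 3/10
  d_1[2] = 2/5*1/3 + 2/5*2/3 + 1/5*1/6 = 13/30
  d_1[3] = 2/5*1/6 + 2/5*1/6 + 1/5*2/3 = 4/15
d_1 = (1=3/10, 2=13/30, 3=4/15)
  d_2[1] = 3/10*1/2 + 13/30*1/6 + 4/15*1/6 = 4/15
  d_2[2] = 3/10*1/3 + 13/30*2/3 + 4/15*1/6 = 13/30
  d_2[3] = 3/10*1/6 + 13/30*1/6 + 4/15*2/3 = 3/10
d_2 = (1=4/15, 2=13/30, 3=3/10)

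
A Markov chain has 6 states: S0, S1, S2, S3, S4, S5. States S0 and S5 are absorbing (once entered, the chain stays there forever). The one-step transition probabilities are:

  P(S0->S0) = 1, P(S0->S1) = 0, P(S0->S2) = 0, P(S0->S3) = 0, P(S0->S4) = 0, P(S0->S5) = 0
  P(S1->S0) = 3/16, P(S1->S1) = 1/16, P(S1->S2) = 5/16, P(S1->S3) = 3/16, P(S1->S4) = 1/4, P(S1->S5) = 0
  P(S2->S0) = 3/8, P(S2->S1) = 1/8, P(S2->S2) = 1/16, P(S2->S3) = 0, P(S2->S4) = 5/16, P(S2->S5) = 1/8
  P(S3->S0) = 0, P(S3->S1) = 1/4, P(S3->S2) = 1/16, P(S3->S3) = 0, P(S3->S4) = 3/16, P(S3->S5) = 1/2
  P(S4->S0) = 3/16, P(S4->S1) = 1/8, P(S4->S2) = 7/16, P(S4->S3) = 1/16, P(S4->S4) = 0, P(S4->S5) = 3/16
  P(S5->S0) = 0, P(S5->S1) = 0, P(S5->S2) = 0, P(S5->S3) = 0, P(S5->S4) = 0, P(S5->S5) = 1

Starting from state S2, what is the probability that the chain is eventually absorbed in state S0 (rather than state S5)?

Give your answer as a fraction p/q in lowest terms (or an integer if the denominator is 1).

Answer: 13281/19487

Derivation:
Let a_i = P(absorbed in S0 | start in state i).
Boundary conditions: a_S0 = 1, a_S5 = 0.
For each transient state i, a_i = sum_j P(i->j) * a_j:
  a_S1 = 3/16*a_S0 + 1/16*a_S1 + 5/16*a_S2 + 3/16*a_S3 + 1/4*a_S4 + 0*a_S5
  a_S2 = 3/8*a_S0 + 1/8*a_S1 + 1/16*a_S2 + 0*a_S3 + 5/16*a_S4 + 1/8*a_S5
  a_S3 = 0*a_S0 + 1/4*a_S1 + 1/16*a_S2 + 0*a_S3 + 3/16*a_S4 + 1/2*a_S5
  a_S4 = 3/16*a_S0 + 1/8*a_S1 + 7/16*a_S2 + 1/16*a_S3 + 0*a_S4 + 3/16*a_S5

Substituting a_S0 = 1 and a_S5 = 0, rearrange to (I - Q) a = r where r[i] = P(i -> S0):
  [15/16, -5/16, -3/16, -1/4] . (a_S1, a_S2, a_S3, a_S4) = 3/16
  [-1/8, 15/16, 0, -5/16] . (a_S1, a_S2, a_S3, a_S4) = 3/8
  [-1/4, -1/16, 1, -3/16] . (a_S1, a_S2, a_S3, a_S4) = 0
  [-1/8, -7/16, -1/16, 1] . (a_S1, a_S2, a_S3, a_S4) = 3/16

Solving yields:
  a_S1 = 12594/19487
  a_S2 = 13281/19487
  a_S3 = 6120/19487
  a_S4 = 11421/19487

Starting state is S2, so the absorption probability is a_S2 = 13281/19487.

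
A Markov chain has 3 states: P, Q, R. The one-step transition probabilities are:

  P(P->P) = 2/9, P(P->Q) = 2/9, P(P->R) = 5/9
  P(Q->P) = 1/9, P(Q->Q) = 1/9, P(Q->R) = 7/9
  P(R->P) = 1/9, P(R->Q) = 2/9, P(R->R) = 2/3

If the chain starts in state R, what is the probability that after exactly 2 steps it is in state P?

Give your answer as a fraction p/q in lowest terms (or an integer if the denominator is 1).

Computing P^2 by repeated multiplication:
P^1 =
  P: [2/9, 2/9, 5/9]
  Q: [1/9, 1/9, 7/9]
  R: [1/9, 2/9, 2/3]
P^2 =
  P: [11/81, 16/81, 2/3]
  Q: [10/81, 17/81, 2/3]
  R: [10/81, 16/81, 55/81]

(P^2)[R -> P] = 10/81

Answer: 10/81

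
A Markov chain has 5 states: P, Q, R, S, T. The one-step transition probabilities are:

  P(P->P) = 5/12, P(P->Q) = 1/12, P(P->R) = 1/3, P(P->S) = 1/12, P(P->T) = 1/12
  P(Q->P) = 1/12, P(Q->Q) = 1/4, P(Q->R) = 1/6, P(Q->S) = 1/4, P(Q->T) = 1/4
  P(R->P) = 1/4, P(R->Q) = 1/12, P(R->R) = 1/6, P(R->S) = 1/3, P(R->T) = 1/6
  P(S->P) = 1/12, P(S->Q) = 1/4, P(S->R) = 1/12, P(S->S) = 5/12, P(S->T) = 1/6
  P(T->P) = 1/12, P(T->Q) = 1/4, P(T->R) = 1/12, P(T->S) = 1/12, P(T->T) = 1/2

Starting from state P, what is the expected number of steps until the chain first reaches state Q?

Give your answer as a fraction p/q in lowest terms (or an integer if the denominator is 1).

Let h_i = expected steps to first reach Q from state i.
Boundary: h_Q = 0.
First-step equations for the other states:
  h_P = 1 + 5/12*h_P + 1/12*h_Q + 1/3*h_R + 1/12*h_S + 1/12*h_T
  h_R = 1 + 1/4*h_P + 1/12*h_Q + 1/6*h_R + 1/3*h_S + 1/6*h_T
  h_S = 1 + 1/12*h_P + 1/4*h_Q + 1/12*h_R + 5/12*h_S + 1/6*h_T
  h_T = 1 + 1/12*h_P + 1/4*h_Q + 1/12*h_R + 1/12*h_S + 1/2*h_T

Substituting h_Q = 0 and rearranging gives the linear system (I - Q) h = 1:
  [7/12, -1/3, -1/12, -1/12] . (h_P, h_R, h_S, h_T) = 1
  [-1/4, 5/6, -1/3, -1/6] . (h_P, h_R, h_S, h_T) = 1
  [-1/12, -1/12, 7/12, -1/6] . (h_P, h_R, h_S, h_T) = 1
  [-1/12, -1/12, -1/12, 1/2] . (h_P, h_R, h_S, h_T) = 1

Solving yields:
  h_P = 20/3
  h_R = 68/11
  h_S = 164/33
  h_T = 164/33

Starting state is P, so the expected hitting time is h_P = 20/3.

Answer: 20/3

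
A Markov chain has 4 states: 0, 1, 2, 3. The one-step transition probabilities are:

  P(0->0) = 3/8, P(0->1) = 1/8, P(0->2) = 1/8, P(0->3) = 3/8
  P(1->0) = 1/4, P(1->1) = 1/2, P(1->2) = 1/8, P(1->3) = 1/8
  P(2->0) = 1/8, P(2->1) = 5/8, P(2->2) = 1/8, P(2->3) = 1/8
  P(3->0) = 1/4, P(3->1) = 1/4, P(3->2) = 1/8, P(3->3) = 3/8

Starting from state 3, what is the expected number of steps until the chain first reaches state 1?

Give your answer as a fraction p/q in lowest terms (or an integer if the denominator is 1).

Answer: 224/59

Derivation:
Let h_i = expected steps to first reach 1 from state i.
Boundary: h_1 = 0.
First-step equations for the other states:
  h_0 = 1 + 3/8*h_0 + 1/8*h_1 + 1/8*h_2 + 3/8*h_3
  h_2 = 1 + 1/8*h_0 + 5/8*h_1 + 1/8*h_2 + 1/8*h_3
  h_3 = 1 + 1/4*h_0 + 1/4*h_1 + 1/8*h_2 + 3/8*h_3

Substituting h_1 = 0 and rearranging gives the linear system (I - Q) h = 1:
  [5/8, -1/8, -3/8] . (h_0, h_2, h_3) = 1
  [-1/8, 7/8, -1/8] . (h_0, h_2, h_3) = 1
  [-1/4, -1/8, 5/8] . (h_0, h_2, h_3) = 1

Solving yields:
  h_0 = 256/59
  h_2 = 136/59
  h_3 = 224/59

Starting state is 3, so the expected hitting time is h_3 = 224/59.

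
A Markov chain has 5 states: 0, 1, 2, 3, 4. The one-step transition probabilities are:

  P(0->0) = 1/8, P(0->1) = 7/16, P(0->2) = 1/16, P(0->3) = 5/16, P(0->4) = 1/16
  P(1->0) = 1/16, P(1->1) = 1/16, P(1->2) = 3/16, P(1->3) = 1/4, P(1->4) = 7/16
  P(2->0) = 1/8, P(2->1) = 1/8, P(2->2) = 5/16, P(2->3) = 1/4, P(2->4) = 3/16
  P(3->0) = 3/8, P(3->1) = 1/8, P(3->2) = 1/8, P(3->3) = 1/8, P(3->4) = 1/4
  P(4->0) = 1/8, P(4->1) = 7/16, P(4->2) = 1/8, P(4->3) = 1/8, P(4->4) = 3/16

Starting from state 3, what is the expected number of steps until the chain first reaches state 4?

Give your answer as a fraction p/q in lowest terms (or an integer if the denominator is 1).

Answer: 37576/8755

Derivation:
Let h_i = expected steps to first reach 4 from state i.
Boundary: h_4 = 0.
First-step equations for the other states:
  h_0 = 1 + 1/8*h_0 + 7/16*h_1 + 1/16*h_2 + 5/16*h_3 + 1/16*h_4
  h_1 = 1 + 1/16*h_0 + 1/16*h_1 + 3/16*h_2 + 1/4*h_3 + 7/16*h_4
  h_2 = 1 + 1/8*h_0 + 1/8*h_1 + 5/16*h_2 + 1/4*h_3 + 3/16*h_4
  h_3 = 1 + 3/8*h_0 + 1/8*h_1 + 1/8*h_2 + 1/8*h_3 + 1/4*h_4

Substituting h_4 = 0 and rearranging gives the linear system (I - Q) h = 1:
  [7/8, -7/16, -1/16, -5/16] . (h_0, h_1, h_2, h_3) = 1
  [-1/16, 15/16, -3/16, -1/4] . (h_0, h_1, h_2, h_3) = 1
  [-1/8, -1/8, 11/16, -1/4] . (h_0, h_1, h_2, h_3) = 1
  [-3/8, -1/8, -1/8, 7/8] . (h_0, h_1, h_2, h_3) = 1

Solving yields:
  h_0 = 41224/8755
  h_1 = 29976/8755
  h_2 = 39344/8755
  h_3 = 37576/8755

Starting state is 3, so the expected hitting time is h_3 = 37576/8755.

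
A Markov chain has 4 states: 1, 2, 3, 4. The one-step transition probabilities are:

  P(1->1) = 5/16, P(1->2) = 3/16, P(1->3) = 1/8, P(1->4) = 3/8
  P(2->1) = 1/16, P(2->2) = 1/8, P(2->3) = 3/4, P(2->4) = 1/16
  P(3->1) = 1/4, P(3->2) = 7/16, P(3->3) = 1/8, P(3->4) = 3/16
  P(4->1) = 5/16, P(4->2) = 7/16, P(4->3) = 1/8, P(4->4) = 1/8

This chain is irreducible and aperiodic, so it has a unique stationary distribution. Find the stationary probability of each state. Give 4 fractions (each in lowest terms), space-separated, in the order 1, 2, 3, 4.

The stationary distribution satisfies pi = pi * P, i.e.:
  pi_1 = 5/16*pi_1 + 1/16*pi_2 + 1/4*pi_3 + 5/16*pi_4
  pi_2 = 3/16*pi_1 + 1/8*pi_2 + 7/16*pi_3 + 7/16*pi_4
  pi_3 = 1/8*pi_1 + 3/4*pi_2 + 1/8*pi_3 + 1/8*pi_4
  pi_4 = 3/8*pi_1 + 1/16*pi_2 + 3/16*pi_3 + 1/8*pi_4
with normalization: pi_1 + pi_2 + pi_3 + pi_4 = 1.

Using the first 3 balance equations plus normalization, the linear system A*pi = b is:
  [-11/16, 1/16, 1/4, 5/16] . pi = 0
  [3/16, -7/8, 7/16, 7/16] . pi = 0
  [1/8, 3/4, -7/8, 1/8] . pi = 0
  [1, 1, 1, 1] . pi = 1

Solving yields:
  pi_1 = 28/127
  pi_2 = 37/127
  pi_3 = 39/127
  pi_4 = 23/127

Verification (pi * P):
  28/127*5/16 + 37/127*1/16 + 39/127*1/4 + 23/127*5/16 = 28/127 = pi_1  (ok)
  28/127*3/16 + 37/127*1/8 + 39/127*7/16 + 23/127*7/16 = 37/127 = pi_2  (ok)
  28/127*1/8 + 37/127*3/4 + 39/127*1/8 + 23/127*1/8 = 39/127 = pi_3  (ok)
  28/127*3/8 + 37/127*1/16 + 39/127*3/16 + 23/127*1/8 = 23/127 = pi_4  (ok)

Answer: 28/127 37/127 39/127 23/127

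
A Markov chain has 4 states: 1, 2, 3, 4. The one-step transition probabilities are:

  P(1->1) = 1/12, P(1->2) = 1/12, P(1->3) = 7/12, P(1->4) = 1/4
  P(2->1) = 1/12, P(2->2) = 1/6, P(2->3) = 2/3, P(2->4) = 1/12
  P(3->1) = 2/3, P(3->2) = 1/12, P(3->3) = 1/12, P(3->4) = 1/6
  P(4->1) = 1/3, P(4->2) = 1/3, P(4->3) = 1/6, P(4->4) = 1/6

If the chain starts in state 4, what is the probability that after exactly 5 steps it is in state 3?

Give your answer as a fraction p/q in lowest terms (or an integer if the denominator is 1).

Computing P^5 by repeated multiplication:
P^1 =
  1: [1/12, 1/12, 7/12, 1/4]
  2: [1/12, 1/6, 2/3, 1/12]
  3: [2/3, 1/12, 1/12, 1/6]
  4: [1/3, 1/3, 1/6, 1/6]
P^2 =
  1: [35/72, 11/72, 7/36, 1/6]
  2: [71/144, 17/144, 11/48, 23/144]
  3: [25/144, 19/144, 23/48, 31/144]
  4: [2/9, 11/72, 11/24, 1/6]
P^3 =
  1: [103/432, 119/864, 371/864, 7/36]
  2: [37/144, 115/864, 89/216, 19/96]
  3: [5/12, 4/27, 229/864, 49/288]
  4: [113/288, 119/864, 257/864, 149/864]
P^4 =
  1: [3965/10368, 1487/10368, 3101/10368, 605/3456]
  2: [3869/10368, 373/2592, 793/2592, 1835/10368]
  3: [727/2592, 1433/10368, 4067/10368, 245/1296]
  4: [1555/5184, 715/5184, 485/1296, 487/2592]
P^5 =
  1: [2345/7776, 4325/31104, 23191/62208, 3869/20736]
  2: [38077/124416, 17365/124416, 15287/41472, 23113/124416]
  3: [44717/124416, 17681/124416, 4423/13824, 22211/124416]
  4: [10843/31104, 8821/62208, 253/768, 467/2592]

(P^5)[4 -> 3] = 253/768

Answer: 253/768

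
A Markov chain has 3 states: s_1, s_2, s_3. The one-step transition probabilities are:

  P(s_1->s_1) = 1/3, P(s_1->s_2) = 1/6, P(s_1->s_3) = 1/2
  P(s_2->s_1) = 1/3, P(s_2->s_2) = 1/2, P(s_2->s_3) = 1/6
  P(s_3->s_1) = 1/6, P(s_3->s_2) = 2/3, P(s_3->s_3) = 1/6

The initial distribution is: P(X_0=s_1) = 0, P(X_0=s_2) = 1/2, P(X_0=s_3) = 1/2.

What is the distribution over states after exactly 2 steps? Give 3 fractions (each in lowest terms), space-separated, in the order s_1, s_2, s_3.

Propagating the distribution step by step (d_{t+1} = d_t * P):
d_0 = (s_1=0, s_2=1/2, s_3=1/2)
  d_1[s_1] = 0*1/3 + 1/2*1/3 + 1/2*1/6 = 1/4
  d_1[s_2] = 0*1/6 + 1/2*1/2 + 1/2*2/3 = 7/12
  d_1[s_3] = 0*1/2 + 1/2*1/6 + 1/2*1/6 = 1/6
d_1 = (s_1=1/4, s_2=7/12, s_3=1/6)
  d_2[s_1] = 1/4*1/3 + 7/12*1/3 + 1/6*1/6 = 11/36
  d_2[s_2] = 1/4*1/6 + 7/12*1/2 + 1/6*2/3 = 4/9
  d_2[s_3] = 1/4*1/2 + 7/12*1/6 + 1/6*1/6 = 1/4
d_2 = (s_1=11/36, s_2=4/9, s_3=1/4)

Answer: 11/36 4/9 1/4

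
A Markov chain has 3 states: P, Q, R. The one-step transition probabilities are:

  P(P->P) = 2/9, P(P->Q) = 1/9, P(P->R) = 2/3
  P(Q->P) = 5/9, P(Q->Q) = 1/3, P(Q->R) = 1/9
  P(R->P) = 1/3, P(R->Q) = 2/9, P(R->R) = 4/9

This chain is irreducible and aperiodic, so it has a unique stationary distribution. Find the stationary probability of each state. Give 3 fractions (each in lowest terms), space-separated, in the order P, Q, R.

Answer: 14/41 17/82 37/82

Derivation:
The stationary distribution satisfies pi = pi * P, i.e.:
  pi_P = 2/9*pi_P + 5/9*pi_Q + 1/3*pi_R
  pi_Q = 1/9*pi_P + 1/3*pi_Q + 2/9*pi_R
  pi_R = 2/3*pi_P + 1/9*pi_Q + 4/9*pi_R
with normalization: pi_P + pi_Q + pi_R = 1.

Using the first 2 balance equations plus normalization, the linear system A*pi = b is:
  [-7/9, 5/9, 1/3] . pi = 0
  [1/9, -2/3, 2/9] . pi = 0
  [1, 1, 1] . pi = 1

Solving yields:
  pi_P = 14/41
  pi_Q = 17/82
  pi_R = 37/82

Verification (pi * P):
  14/41*2/9 + 17/82*5/9 + 37/82*1/3 = 14/41 = pi_P  (ok)
  14/41*1/9 + 17/82*1/3 + 37/82*2/9 = 17/82 = pi_Q  (ok)
  14/41*2/3 + 17/82*1/9 + 37/82*4/9 = 37/82 = pi_R  (ok)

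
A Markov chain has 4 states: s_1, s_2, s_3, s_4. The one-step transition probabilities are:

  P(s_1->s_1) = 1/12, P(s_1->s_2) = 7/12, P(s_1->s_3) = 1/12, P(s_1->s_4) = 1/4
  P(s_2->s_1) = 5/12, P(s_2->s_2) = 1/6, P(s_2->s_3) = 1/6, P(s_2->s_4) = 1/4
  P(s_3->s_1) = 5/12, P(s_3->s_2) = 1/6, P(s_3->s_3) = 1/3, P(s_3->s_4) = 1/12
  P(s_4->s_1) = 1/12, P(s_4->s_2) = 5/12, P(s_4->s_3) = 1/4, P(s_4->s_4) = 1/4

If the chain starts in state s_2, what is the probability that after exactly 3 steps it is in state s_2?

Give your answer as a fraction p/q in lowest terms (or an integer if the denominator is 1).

Computing P^3 by repeated multiplication:
P^1 =
  s_1: [1/12, 7/12, 1/12, 1/4]
  s_2: [5/12, 1/6, 1/6, 1/4]
  s_3: [5/12, 1/6, 1/3, 1/12]
  s_4: [1/12, 5/12, 1/4, 1/4]
P^2 =
  s_1: [11/36, 19/72, 7/36, 17/72]
  s_2: [7/36, 29/72, 13/72, 2/9]
  s_3: [1/4, 13/36, 7/36, 7/36]
  s_4: [11/36, 19/72, 2/9, 5/24]
P^3 =
  s_1: [17/72, 305/864, 167/864, 47/216]
  s_2: [5/18, 131/432, 43/216, 95/432]
  s_3: [29/108, 23/72, 7/36, 47/216]
  s_4: [53/216, 299/864, 169/864, 23/108]

(P^3)[s_2 -> s_2] = 131/432

Answer: 131/432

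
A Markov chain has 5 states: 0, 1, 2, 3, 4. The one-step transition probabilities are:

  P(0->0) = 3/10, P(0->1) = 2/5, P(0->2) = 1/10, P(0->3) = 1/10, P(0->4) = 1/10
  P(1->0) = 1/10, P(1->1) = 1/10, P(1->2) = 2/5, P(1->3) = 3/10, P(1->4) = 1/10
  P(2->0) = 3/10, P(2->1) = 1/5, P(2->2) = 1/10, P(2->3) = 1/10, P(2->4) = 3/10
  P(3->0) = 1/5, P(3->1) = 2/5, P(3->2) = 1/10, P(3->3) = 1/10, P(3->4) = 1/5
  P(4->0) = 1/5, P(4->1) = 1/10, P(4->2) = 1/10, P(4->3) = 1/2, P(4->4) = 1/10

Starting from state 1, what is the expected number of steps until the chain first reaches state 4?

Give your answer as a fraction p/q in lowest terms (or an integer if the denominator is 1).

Let h_i = expected steps to first reach 4 from state i.
Boundary: h_4 = 0.
First-step equations for the other states:
  h_0 = 1 + 3/10*h_0 + 2/5*h_1 + 1/10*h_2 + 1/10*h_3 + 1/10*h_4
  h_1 = 1 + 1/10*h_0 + 1/10*h_1 + 2/5*h_2 + 3/10*h_3 + 1/10*h_4
  h_2 = 1 + 3/10*h_0 + 1/5*h_1 + 1/10*h_2 + 1/10*h_3 + 3/10*h_4
  h_3 = 1 + 1/5*h_0 + 2/5*h_1 + 1/10*h_2 + 1/10*h_3 + 1/5*h_4

Substituting h_4 = 0 and rearranging gives the linear system (I - Q) h = 1:
  [7/10, -2/5, -1/10, -1/10] . (h_0, h_1, h_2, h_3) = 1
  [-1/10, 9/10, -2/5, -3/10] . (h_0, h_1, h_2, h_3) = 1
  [-3/10, -1/5, 9/10, -1/10] . (h_0, h_1, h_2, h_3) = 1
  [-1/5, -2/5, -1/10, 9/10] . (h_0, h_1, h_2, h_3) = 1

Solving yields:
  h_0 = 1700/259
  h_1 = 1600/259
  h_2 = 1380/259
  h_3 = 1530/259

Starting state is 1, so the expected hitting time is h_1 = 1600/259.

Answer: 1600/259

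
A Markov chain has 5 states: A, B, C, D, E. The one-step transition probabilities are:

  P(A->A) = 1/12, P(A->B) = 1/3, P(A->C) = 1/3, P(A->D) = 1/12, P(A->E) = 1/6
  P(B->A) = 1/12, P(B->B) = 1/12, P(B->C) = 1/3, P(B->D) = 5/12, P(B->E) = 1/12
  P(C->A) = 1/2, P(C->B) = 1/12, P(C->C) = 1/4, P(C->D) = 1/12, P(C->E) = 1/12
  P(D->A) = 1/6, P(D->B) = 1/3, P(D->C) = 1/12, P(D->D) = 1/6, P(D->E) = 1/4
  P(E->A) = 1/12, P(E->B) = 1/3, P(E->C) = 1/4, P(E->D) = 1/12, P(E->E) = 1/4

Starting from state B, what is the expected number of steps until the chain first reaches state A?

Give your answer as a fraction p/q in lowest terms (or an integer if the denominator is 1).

Answer: 7704/1571

Derivation:
Let h_i = expected steps to first reach A from state i.
Boundary: h_A = 0.
First-step equations for the other states:
  h_B = 1 + 1/12*h_A + 1/12*h_B + 1/3*h_C + 5/12*h_D + 1/12*h_E
  h_C = 1 + 1/2*h_A + 1/12*h_B + 1/4*h_C + 1/12*h_D + 1/12*h_E
  h_D = 1 + 1/6*h_A + 1/3*h_B + 1/12*h_C + 1/6*h_D + 1/4*h_E
  h_E = 1 + 1/12*h_A + 1/3*h_B + 1/4*h_C + 1/12*h_D + 1/4*h_E

Substituting h_A = 0 and rearranging gives the linear system (I - Q) h = 1:
  [11/12, -1/3, -5/12, -1/12] . (h_B, h_C, h_D, h_E) = 1
  [-1/12, 3/4, -1/12, -1/12] . (h_B, h_C, h_D, h_E) = 1
  [-1/3, -1/12, 5/6, -1/4] . (h_B, h_C, h_D, h_E) = 1
  [-1/3, -1/4, -1/12, 3/4] . (h_B, h_C, h_D, h_E) = 1

Solving yields:
  h_B = 7704/1571
  h_C = 4704/1571
  h_D = 7824/1571
  h_E = 7956/1571

Starting state is B, so the expected hitting time is h_B = 7704/1571.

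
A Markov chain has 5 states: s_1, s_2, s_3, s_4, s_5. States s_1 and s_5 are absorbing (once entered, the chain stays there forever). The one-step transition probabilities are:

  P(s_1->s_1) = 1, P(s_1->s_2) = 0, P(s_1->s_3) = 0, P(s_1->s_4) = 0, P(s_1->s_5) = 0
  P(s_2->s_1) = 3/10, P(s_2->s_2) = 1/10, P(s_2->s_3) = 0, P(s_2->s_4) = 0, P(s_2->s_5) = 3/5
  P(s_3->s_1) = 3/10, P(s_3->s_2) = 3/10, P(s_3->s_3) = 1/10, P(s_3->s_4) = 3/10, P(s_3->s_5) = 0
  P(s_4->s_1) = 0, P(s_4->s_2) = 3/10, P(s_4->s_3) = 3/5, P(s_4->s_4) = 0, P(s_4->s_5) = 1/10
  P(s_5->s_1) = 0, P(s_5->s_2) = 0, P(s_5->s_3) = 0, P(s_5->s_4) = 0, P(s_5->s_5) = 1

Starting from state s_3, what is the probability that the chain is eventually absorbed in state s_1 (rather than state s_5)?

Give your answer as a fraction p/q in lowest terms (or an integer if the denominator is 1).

Answer: 43/72

Derivation:
Let a_i = P(absorbed in s_1 | start in state i).
Boundary conditions: a_s_1 = 1, a_s_5 = 0.
For each transient state i, a_i = sum_j P(i->j) * a_j:
  a_s_2 = 3/10*a_s_1 + 1/10*a_s_2 + 0*a_s_3 + 0*a_s_4 + 3/5*a_s_5
  a_s_3 = 3/10*a_s_1 + 3/10*a_s_2 + 1/10*a_s_3 + 3/10*a_s_4 + 0*a_s_5
  a_s_4 = 0*a_s_1 + 3/10*a_s_2 + 3/5*a_s_3 + 0*a_s_4 + 1/10*a_s_5

Substituting a_s_1 = 1 and a_s_5 = 0, rearrange to (I - Q) a = r where r[i] = P(i -> s_1):
  [9/10, 0, 0] . (a_s_2, a_s_3, a_s_4) = 3/10
  [-3/10, 9/10, -3/10] . (a_s_2, a_s_3, a_s_4) = 3/10
  [-3/10, -3/5, 1] . (a_s_2, a_s_3, a_s_4) = 0

Solving yields:
  a_s_2 = 1/3
  a_s_3 = 43/72
  a_s_4 = 11/24

Starting state is s_3, so the absorption probability is a_s_3 = 43/72.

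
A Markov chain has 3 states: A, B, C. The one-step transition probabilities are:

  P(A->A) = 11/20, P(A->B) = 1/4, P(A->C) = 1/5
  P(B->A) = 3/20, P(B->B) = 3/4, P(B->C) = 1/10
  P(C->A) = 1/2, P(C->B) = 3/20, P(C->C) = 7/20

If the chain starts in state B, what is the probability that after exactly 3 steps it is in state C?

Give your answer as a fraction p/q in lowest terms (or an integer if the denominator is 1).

Answer: 319/2000

Derivation:
Computing P^3 by repeated multiplication:
P^1 =
  A: [11/20, 1/4, 1/5]
  B: [3/20, 3/4, 1/10]
  C: [1/2, 3/20, 7/20]
P^2 =
  A: [11/25, 71/200, 41/200]
  B: [49/200, 123/200, 7/50]
  C: [189/400, 29/100, 19/80]
P^3 =
  A: [1591/4000, 407/1000, 781/4000]
  B: [297/1000, 1087/2000, 319/2000]
  C: [3377/8000, 297/800, 1653/8000]

(P^3)[B -> C] = 319/2000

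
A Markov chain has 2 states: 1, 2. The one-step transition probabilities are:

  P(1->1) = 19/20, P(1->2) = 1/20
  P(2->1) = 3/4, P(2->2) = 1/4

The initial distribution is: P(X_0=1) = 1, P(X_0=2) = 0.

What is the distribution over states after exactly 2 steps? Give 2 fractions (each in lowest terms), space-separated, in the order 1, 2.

Answer: 47/50 3/50

Derivation:
Propagating the distribution step by step (d_{t+1} = d_t * P):
d_0 = (1=1, 2=0)
  d_1[1] = 1*19/20 + 0*3/4 = 19/20
  d_1[2] = 1*1/20 + 0*1/4 = 1/20
d_1 = (1=19/20, 2=1/20)
  d_2[1] = 19/20*19/20 + 1/20*3/4 = 47/50
  d_2[2] = 19/20*1/20 + 1/20*1/4 = 3/50
d_2 = (1=47/50, 2=3/50)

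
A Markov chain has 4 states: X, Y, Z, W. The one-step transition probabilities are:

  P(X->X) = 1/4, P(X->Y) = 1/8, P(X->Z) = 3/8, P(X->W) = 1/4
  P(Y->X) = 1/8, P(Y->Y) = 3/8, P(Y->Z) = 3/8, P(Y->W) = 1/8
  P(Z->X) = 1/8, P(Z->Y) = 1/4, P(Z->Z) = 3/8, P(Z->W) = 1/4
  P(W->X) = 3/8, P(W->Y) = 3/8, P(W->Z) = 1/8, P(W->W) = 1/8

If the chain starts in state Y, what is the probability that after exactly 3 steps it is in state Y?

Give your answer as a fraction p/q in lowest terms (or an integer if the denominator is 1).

Answer: 37/128

Derivation:
Computing P^3 by repeated multiplication:
P^1 =
  X: [1/4, 1/8, 3/8, 1/4]
  Y: [1/8, 3/8, 3/8, 1/8]
  Z: [1/8, 1/4, 3/8, 1/4]
  W: [3/8, 3/8, 1/8, 1/8]
P^2 =
  X: [7/32, 17/64, 5/16, 13/64]
  Y: [11/64, 19/64, 11/32, 3/16]
  Z: [13/64, 19/64, 5/16, 3/16]
  W: [13/64, 17/64, 11/32, 3/16]
P^3 =
  X: [13/64, 9/32, 83/256, 49/256]
  Y: [99/512, 37/128, 21/64, 97/512]
  Z: [101/512, 73/256, 21/64, 97/512]
  W: [101/512, 9/32, 21/64, 99/512]

(P^3)[Y -> Y] = 37/128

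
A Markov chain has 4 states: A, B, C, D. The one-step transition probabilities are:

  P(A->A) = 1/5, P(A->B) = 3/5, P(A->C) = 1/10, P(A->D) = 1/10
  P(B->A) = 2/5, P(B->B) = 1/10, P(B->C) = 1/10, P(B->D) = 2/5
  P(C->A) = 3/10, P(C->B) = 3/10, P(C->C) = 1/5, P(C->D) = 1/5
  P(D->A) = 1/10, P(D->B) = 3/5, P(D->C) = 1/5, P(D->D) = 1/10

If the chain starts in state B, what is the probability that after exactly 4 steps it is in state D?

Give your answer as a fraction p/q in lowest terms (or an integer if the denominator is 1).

Computing P^4 by repeated multiplication:
P^1 =
  A: [1/5, 3/5, 1/10, 1/10]
  B: [2/5, 1/10, 1/10, 2/5]
  C: [3/10, 3/10, 1/5, 1/5]
  D: [1/10, 3/5, 1/5, 1/10]
P^2 =
  A: [8/25, 27/100, 3/25, 29/100]
  B: [19/100, 13/25, 3/20, 7/50]
  C: [13/50, 39/100, 7/50, 21/100]
  D: [33/100, 6/25, 13/100, 3/10]
P^3 =
  A: [237/1000, 429/1000, 141/1000, 193/1000]
  B: [61/200, 59/200, 129/1000, 271/1000]
  C: [271/1000, 363/1000, 27/200, 231/1000]
  D: [231/1000, 441/1000, 143/1000, 37/200]
P^4 =
  A: [1403/5000, 429/1250, 667/5000, 607/2500]
  B: [153/625, 2069/5000, 7/50, 1007/5000]
  C: [263/1000, 189/500, 683/5000, 139/625]
  D: [71/250, 1683/5000, 83/625, 1233/5000]

(P^4)[B -> D] = 1007/5000

Answer: 1007/5000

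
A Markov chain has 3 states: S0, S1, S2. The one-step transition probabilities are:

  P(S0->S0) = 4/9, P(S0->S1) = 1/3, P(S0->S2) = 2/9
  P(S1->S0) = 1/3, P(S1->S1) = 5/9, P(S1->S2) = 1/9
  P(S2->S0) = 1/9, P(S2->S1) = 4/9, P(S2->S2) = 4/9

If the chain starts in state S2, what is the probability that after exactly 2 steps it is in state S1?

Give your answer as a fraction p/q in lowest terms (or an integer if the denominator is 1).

Computing P^2 by repeated multiplication:
P^1 =
  S0: [4/9, 1/3, 2/9]
  S1: [1/3, 5/9, 1/9]
  S2: [1/9, 4/9, 4/9]
P^2 =
  S0: [1/3, 35/81, 19/81]
  S1: [28/81, 38/81, 5/27]
  S2: [20/81, 13/27, 22/81]

(P^2)[S2 -> S1] = 13/27

Answer: 13/27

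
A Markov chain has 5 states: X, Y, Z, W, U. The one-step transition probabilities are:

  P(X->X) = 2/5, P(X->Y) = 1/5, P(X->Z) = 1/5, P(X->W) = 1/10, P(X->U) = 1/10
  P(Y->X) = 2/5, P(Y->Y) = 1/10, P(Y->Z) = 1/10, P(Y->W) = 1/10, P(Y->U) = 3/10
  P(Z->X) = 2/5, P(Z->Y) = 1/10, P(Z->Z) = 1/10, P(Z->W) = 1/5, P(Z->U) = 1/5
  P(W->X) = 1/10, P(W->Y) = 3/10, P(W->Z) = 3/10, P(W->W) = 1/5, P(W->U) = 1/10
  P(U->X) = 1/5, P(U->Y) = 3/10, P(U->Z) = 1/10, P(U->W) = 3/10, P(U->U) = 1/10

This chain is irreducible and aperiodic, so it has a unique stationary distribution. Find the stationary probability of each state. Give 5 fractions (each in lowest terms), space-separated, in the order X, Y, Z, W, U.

Answer: 421/1317 86/439 217/1317 72/439 205/1317

Derivation:
The stationary distribution satisfies pi = pi * P, i.e.:
  pi_X = 2/5*pi_X + 2/5*pi_Y + 2/5*pi_Z + 1/10*pi_W + 1/5*pi_U
  pi_Y = 1/5*pi_X + 1/10*pi_Y + 1/10*pi_Z + 3/10*pi_W + 3/10*pi_U
  pi_Z = 1/5*pi_X + 1/10*pi_Y + 1/10*pi_Z + 3/10*pi_W + 1/10*pi_U
  pi_W = 1/10*pi_X + 1/10*pi_Y + 1/5*pi_Z + 1/5*pi_W + 3/10*pi_U
  pi_U = 1/10*pi_X + 3/10*pi_Y + 1/5*pi_Z + 1/10*pi_W + 1/10*pi_U
with normalization: pi_X + pi_Y + pi_Z + pi_W + pi_U = 1.

Using the first 4 balance equations plus normalization, the linear system A*pi = b is:
  [-3/5, 2/5, 2/5, 1/10, 1/5] . pi = 0
  [1/5, -9/10, 1/10, 3/10, 3/10] . pi = 0
  [1/5, 1/10, -9/10, 3/10, 1/10] . pi = 0
  [1/10, 1/10, 1/5, -4/5, 3/10] . pi = 0
  [1, 1, 1, 1, 1] . pi = 1

Solving yields:
  pi_X = 421/1317
  pi_Y = 86/439
  pi_Z = 217/1317
  pi_W = 72/439
  pi_U = 205/1317

Verification (pi * P):
  421/1317*2/5 + 86/439*2/5 + 217/1317*2/5 + 72/439*1/10 + 205/1317*1/5 = 421/1317 = pi_X  (ok)
  421/1317*1/5 + 86/439*1/10 + 217/1317*1/10 + 72/439*3/10 + 205/1317*3/10 = 86/439 = pi_Y  (ok)
  421/1317*1/5 + 86/439*1/10 + 217/1317*1/10 + 72/439*3/10 + 205/1317*1/10 = 217/1317 = pi_Z  (ok)
  421/1317*1/10 + 86/439*1/10 + 217/1317*1/5 + 72/439*1/5 + 205/1317*3/10 = 72/439 = pi_W  (ok)
  421/1317*1/10 + 86/439*3/10 + 217/1317*1/5 + 72/439*1/10 + 205/1317*1/10 = 205/1317 = pi_U  (ok)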